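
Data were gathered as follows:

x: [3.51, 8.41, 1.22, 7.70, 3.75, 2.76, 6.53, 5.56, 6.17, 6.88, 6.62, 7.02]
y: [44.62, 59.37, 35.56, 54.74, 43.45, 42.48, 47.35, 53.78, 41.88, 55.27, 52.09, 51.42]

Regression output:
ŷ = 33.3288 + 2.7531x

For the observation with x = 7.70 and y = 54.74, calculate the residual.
Residual = 0.2123

The residual is the difference between the actual value and the predicted value:

Residual = y - ŷ

Step 1: Calculate predicted value
ŷ = 33.3288 + 2.7531 × 7.70
ŷ = 54.5277

Step 2: Calculate residual
Residual = 54.74 - 54.5277
Residual = 0.2123

The residual is positive, so the observed y = 54.74 sits above the regression line (the line underestimates it by 0.2123).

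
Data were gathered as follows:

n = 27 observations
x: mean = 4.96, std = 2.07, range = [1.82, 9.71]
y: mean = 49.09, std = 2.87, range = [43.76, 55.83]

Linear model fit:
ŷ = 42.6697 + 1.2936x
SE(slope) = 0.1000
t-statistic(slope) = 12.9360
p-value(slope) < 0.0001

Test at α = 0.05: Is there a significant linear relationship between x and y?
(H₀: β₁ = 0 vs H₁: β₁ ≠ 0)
p-value < 0.0001 < α = 0.05, so we reject H₀. The relationship is significant.

Hypothesis test for the slope coefficient:

H₀: β₁ = 0 (no linear relationship)
H₁: β₁ ≠ 0 (linear relationship exists)

Test statistic: t = β̂₁ / SE(β̂₁) = 1.2936 / 0.1000 = 12.9360

With df = 25, the two-sided p-value for |t| = 12.9360 is <0.0001.

Decision rule: reject H₀ if p-value < α.
p-value < 0.0001 < α = 0.05 → reject H₀.

There is sufficient evidence at the 5% significance level to conclude that a linear relationship exists between x and y.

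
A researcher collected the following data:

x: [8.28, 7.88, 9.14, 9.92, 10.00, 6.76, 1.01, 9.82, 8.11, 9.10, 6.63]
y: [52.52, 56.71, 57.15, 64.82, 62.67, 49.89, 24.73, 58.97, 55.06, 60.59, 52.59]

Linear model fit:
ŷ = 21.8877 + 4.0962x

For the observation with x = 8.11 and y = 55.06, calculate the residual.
Residual = -0.0479

The residual is the difference between the actual value and the predicted value:

Residual = y - ŷ

Step 1: Calculate predicted value
ŷ = 21.8877 + 4.0962 × 8.11
ŷ = 55.1079

Step 2: Calculate residual
Residual = 55.06 - 55.1079
Residual = -0.0479

The residual is negative, so the observed y = 55.06 sits below the regression line (the line overestimates it by 0.0479).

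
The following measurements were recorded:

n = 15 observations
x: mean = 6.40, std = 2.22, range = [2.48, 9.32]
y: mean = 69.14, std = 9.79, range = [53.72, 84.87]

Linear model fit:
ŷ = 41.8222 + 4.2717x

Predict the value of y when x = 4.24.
ŷ = 59.9342

x = 4.24 lies inside the observed range [2.48, 9.32], so the fitted equation applies directly:

ŷ = 41.8222 + 4.2717 × 4.24
ŷ = 41.8222 + 18.1120
ŷ = 59.9342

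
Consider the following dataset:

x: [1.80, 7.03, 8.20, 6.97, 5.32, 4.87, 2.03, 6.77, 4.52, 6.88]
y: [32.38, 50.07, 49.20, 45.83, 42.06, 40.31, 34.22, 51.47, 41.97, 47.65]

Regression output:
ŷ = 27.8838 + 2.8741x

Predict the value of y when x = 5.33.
ŷ = 43.2028

To predict y for x = 5.33, substitute into the regression equation:

ŷ = 27.8838 + 2.8741 × 5.33
ŷ = 27.8838 + 15.3190
ŷ = 43.2028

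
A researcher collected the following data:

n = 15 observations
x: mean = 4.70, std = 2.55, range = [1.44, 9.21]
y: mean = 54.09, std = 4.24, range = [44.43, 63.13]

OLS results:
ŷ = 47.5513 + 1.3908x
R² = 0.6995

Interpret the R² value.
About 69.95% of the variability in y is accounted for by the regression on x (R² = 0.6995) — a moderate linear fit.

R² (coefficient of determination) measures the proportion of variance in y explained by the regression model.

Here R² = 0.6995:
- Explained: 69.95% of the variation in y
- Unexplained (residual): 100% − 69.95% = 30.05%
- Rule of thumb (below 0.3 weak; 0.3 to below 0.7 moderate; 0.7 and above strong) → moderate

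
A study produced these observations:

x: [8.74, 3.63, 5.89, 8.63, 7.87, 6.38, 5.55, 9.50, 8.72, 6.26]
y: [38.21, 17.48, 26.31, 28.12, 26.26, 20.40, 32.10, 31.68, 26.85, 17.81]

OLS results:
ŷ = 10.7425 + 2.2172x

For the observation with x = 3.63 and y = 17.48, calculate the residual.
Residual = -1.3109

The residual is the difference between the actual value and the predicted value:

Residual = y - ŷ

Step 1: Calculate predicted value
ŷ = 10.7425 + 2.2172 × 3.63
ŷ = 18.7909

Step 2: Calculate residual
Residual = 17.48 - 18.7909
Residual = -1.3109

Sign check: y < ŷ, so the point is below the line and the fit overestimates here.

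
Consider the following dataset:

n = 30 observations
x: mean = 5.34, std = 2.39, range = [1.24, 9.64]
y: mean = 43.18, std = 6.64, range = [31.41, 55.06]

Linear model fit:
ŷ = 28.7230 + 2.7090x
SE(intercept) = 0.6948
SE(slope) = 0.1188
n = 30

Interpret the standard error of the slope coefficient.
SE(slope) = 0.1188 measures the uncertainty in the estimated slope. The coefficient is estimated precisely (SE/|β̂₁| = 4.4%).

SE(β̂₁) = s / √Sxx, where s is the residual standard deviation and Sxx = Σ(x − x̄)². It is the yardstick for how far β̂₁ = 2.7090 could plausibly be from the true slope.

Relative precision:
- SE / |β̂₁| = 0.1188 / 2.7090 = 4.4%
- Rule of thumb (under 20%: precise; 20% to under 50%: moderately precise; 50% or more: imprecise) → precise

Link to the t-test: t = β̂₁ / SE(β̂₁) = 2.7090 / 0.1188 = 22.8030, the statistic for H₀: β₁ = 0.

What drives SE(β̂₁): larger n (here n = 30) → smaller SE.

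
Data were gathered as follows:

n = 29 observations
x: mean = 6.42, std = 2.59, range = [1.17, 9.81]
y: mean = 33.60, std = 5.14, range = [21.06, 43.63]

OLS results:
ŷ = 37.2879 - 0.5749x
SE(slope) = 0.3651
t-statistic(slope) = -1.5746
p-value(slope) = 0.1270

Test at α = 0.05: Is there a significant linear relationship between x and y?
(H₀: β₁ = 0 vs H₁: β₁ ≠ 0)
Fail to reject H₀: p-value = 0.1270 ≥ α = 0.05. The linear relationship is not significant at the 5% level.

Hypothesis test for the slope coefficient:

H₀: β₁ = 0 (no linear relationship)
H₁: β₁ ≠ 0 (linear relationship exists)

Test statistic: t = β̂₁ / SE(β̂₁) = -0.5749 / 0.3651 = -1.5746

With df = 27, the two-sided p-value for |t| = 1.5746 is 0.1270.

Decision rule: reject H₀ if p-value < α.
p-value = 0.1270 ≥ α = 0.05 → fail to reject H₀.

At α = 0.05 the data do not provide convincing evidence of a nonzero slope.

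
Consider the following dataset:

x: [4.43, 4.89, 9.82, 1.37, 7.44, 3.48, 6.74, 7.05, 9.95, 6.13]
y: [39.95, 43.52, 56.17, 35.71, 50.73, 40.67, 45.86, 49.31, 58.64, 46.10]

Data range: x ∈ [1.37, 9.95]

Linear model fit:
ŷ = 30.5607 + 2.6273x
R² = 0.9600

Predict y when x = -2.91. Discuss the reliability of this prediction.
ŷ = 22.9153 (extrapolation — x = -2.91 lies outside [1.37, 9.95], so reliability is low).

Prediction calculation:
ŷ = 30.5607 + 2.6273 × (-2.91)
ŷ = 22.9153

Reliability:
- Data range: x ∈ [1.37, 9.95]
- Prediction point: x = -2.91 is 4.28 units below the observed range → this is EXTRAPOLATION, not interpolation

Why that matters here:
- The standard error of prediction grows with (x − x̄)², and x = -2.91 is far from x̄ = 6.13
- Real relationships often flatten, saturate, or turn nonlinear at extremes
- The linear relationship may not hold outside the observed range

A defensible statement: 'if the linear trend continued to x = -2.91, y would be about 22.9153' — the premise is untested.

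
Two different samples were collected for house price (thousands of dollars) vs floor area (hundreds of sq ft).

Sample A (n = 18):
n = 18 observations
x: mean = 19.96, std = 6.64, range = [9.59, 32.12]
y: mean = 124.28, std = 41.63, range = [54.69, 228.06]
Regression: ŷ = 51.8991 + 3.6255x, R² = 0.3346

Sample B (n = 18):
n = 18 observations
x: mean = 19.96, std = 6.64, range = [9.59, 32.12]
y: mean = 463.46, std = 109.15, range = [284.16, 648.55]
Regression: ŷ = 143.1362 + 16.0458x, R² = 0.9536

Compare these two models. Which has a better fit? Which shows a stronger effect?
Model B has the better fit (R² = 0.9536 vs 0.3346). Model B shows the stronger effect (|β₁| = 16.0458 vs 3.6255).

Model Comparison:

Fit — compare R²:
- Model A: R² = 0.3346 → 33.46% of variance in house price explained
- Model B: R² = 0.9536 → 95.36% of variance in house price explained
- 0.9536 > 0.3346 → Model B has the better fit

Strength of effect — compare |β₁|:
- Model A: β₁ = 3.6255 → predicted house price rises 3.6255 thousand dollars per additional hundred sq ft of floor area
- Model B: β₁ = 16.0458 → predicted house price rises 16.0458 thousand dollars per additional hundred sq ft of floor area
- |3.6255| < |16.0458| → Model B shows the stronger marginal effect

Notes:
- The two samples could reflect different populations, time periods, or measurement quality.
- A steeper slope doesn't make a better model if the scatter around the line is large.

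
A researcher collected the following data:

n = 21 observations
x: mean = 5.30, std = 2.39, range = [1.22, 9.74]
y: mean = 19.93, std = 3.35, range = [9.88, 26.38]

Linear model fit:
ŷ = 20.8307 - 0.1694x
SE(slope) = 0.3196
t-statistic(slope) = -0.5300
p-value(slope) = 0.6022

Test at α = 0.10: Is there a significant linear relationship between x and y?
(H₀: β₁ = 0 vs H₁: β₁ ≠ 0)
Since p-value = 0.6022 ≥ α = 0.10, fail to reject H₀ — the slope is not significantly different from 0.

Hypothesis test for the slope coefficient:

H₀: β₁ = 0 (no linear relationship)
H₁: β₁ ≠ 0 (linear relationship exists)

Test statistic: t = β̂₁ / SE(β̂₁) = -0.1694 / 0.3196 = -0.5300

p = 0.6022: how often a slope estimate this far from 0 (in SE units) would arise by chance if β₁ were truly 0.

Decision rule: reject H₀ if p-value < α.
p-value = 0.6022 ≥ α = 0.10 → fail to reject H₀.

At α = 0.10 the data do not provide convincing evidence of a nonzero slope.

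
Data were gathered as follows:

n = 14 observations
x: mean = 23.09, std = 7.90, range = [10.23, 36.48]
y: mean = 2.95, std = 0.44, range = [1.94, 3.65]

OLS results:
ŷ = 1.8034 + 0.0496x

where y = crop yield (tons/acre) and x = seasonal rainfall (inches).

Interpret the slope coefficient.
On average, crop yield is about 0.0496 tons/acre higher for every extra inch of rainfall.

β₁ = 0.0496 is the change in predicted crop yield (tons/acre) per additional inch of rainfall.

Interpretation:
- Rainfall up by 1 inch → predicted crop yield increases by 0.0496 tons/acre
- This is a linear approximation: the same per-unit change is assumed across the whole observed x range
- The slope describes association in these data, not necessarily a causal effect

The intercept β₀ = 1.8034 is the predicted crop yield when rainfall = 0; since the smallest observed x is 10.23, this is an extrapolation and mainly anchors the line.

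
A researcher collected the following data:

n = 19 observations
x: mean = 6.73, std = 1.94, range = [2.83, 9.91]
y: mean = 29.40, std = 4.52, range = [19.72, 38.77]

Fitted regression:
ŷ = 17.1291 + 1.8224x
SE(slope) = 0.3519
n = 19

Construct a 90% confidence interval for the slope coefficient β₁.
The 90% CI for β₁ is (1.2102, 2.4346)

Confidence interval for the slope:

The 90% CI for β₁ is: β̂₁ ± t*(α/2, n-2) × SE(β̂₁)

Step 1: Find critical t-value
- Confidence level = 0.9
- Degrees of freedom = n - 2 = 19 - 2 = 17
- t*(α/2, 17) = 1.7396

Step 2: Calculate margin of error
Margin = 1.7396 × 0.3519 = 0.6122

Step 3: Construct interval
CI = 1.8224 ± 0.6122
CI = (1.2102, 2.4346)

Interpretation: each one-unit increase in x is associated with a change in mean y of between 1.2102 and 2.4346, with 90% confidence.
Since 0 is outside the interval, a two-sided test at α = 0.10 would reject H₀: β₁ = 0.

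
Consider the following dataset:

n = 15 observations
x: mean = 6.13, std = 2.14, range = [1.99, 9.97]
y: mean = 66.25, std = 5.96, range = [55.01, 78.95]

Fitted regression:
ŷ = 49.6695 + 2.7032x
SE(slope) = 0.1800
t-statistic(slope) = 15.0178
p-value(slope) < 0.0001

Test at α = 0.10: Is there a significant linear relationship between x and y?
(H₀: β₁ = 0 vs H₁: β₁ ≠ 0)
Since p-value < 0.0001 < α = 0.10, reject H₀ — the slope is significantly different from 0.

Hypothesis test for the slope coefficient:

H₀: β₁ = 0 (no linear relationship)
H₁: β₁ ≠ 0 (linear relationship exists)

Test statistic: t = β̂₁ / SE(β̂₁) = 2.7032 / 0.1800 = 15.0178

With df = 13, the two-sided p-value for |t| = 15.0178 is <0.0001.

Decision rule: reject H₀ if p-value < α.
p-value < 0.0001 < α = 0.10 → reject H₀.

At α = 0.10 the data do provide convincing evidence of a nonzero slope.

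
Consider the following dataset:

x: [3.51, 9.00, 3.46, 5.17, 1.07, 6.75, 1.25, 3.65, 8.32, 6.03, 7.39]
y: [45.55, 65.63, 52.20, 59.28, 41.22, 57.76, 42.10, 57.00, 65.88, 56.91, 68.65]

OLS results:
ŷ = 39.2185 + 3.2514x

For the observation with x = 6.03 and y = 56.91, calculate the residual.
Residual = -1.9144

The residual is the difference between the actual value and the predicted value:

Residual = y - ŷ

Step 1: Calculate predicted value
ŷ = 39.2185 + 3.2514 × 6.03
ŷ = 58.8244

Step 2: Calculate residual
Residual = 56.91 - 58.8244
Residual = -1.9144

Interpretation: the model overestimates the actual value by 1.9144 at this point (negative residual → observation lies below the fitted line).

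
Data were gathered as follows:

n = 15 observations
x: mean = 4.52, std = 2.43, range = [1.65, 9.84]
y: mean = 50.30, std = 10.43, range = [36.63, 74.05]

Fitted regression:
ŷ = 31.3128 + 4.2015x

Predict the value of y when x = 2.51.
ŷ = 41.8586

Plug x = 2.51 into the fitted line:

ŷ = 31.3128 + 4.2015 × 2.51
ŷ = 31.3128 + 10.5458
ŷ = 41.8586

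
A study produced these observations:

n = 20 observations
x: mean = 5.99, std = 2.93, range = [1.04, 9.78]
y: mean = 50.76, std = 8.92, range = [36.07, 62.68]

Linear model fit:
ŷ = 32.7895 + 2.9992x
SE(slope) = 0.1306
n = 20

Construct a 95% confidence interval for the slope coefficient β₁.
The 95% CI for β₁ is (2.7248, 3.2736)

Confidence interval for the slope:

The 95% CI for β₁ is: β̂₁ ± t*(α/2, n-2) × SE(β̂₁)

Step 1: Find critical t-value
- Confidence level = 0.95
- Degrees of freedom = n - 2 = 20 - 2 = 18
- t*(α/2, 18) = 2.1009

Step 2: Calculate margin of error
Margin = 2.1009 × 0.1306 = 0.2744

Step 3: Construct interval
CI = 2.9992 ± 0.2744
CI = (2.7248, 3.2736)

Interpretation: each one-unit increase in x is associated with a change in mean y of between 2.7248 and 3.2736, with 95% confidence.
Both endpoints are positive, so the data support a genuinely positive slope at this confidence level.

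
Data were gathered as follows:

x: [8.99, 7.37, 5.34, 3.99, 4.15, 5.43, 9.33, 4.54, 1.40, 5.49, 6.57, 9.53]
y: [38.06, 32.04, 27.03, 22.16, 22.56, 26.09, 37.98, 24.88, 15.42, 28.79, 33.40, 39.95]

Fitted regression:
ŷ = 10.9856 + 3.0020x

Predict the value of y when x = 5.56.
ŷ = 27.6767

To predict y for x = 5.56, substitute into the regression equation:

ŷ = 10.9856 + 3.0020 × 5.56
ŷ = 10.9856 + 16.6911
ŷ = 27.6767

This is a point prediction; actual observations scatter around it by roughly the residual standard deviation.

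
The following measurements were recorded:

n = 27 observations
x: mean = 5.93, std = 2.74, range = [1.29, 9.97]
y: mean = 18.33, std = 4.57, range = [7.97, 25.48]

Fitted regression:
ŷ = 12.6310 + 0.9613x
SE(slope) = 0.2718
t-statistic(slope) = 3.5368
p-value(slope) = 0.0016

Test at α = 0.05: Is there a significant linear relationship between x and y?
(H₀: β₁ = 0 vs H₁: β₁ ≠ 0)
Reject H₀: p-value = 0.0016 < α = 0.05. The linear relationship is significant at the 5% level.

Hypothesis test for the slope coefficient:

H₀: β₁ = 0 (no linear relationship)
H₁: β₁ ≠ 0 (linear relationship exists)

Test statistic: t = β̂₁ / SE(β̂₁) = 0.9613 / 0.2718 = 3.5368

With df = 25, the two-sided p-value for |t| = 3.5368 is 0.0016.

Decision rule: reject H₀ if p-value < α.
p-value = 0.0016 < α = 0.05 → reject H₀.

Conclusion: the linear association between x and y is significant at the 5% level.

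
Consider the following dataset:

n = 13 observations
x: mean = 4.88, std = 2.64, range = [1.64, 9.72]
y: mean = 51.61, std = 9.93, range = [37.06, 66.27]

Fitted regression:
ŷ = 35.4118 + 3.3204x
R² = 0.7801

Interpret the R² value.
The model explains 78.01% of the variance in y (R² = 0.7801), leaving 21.99% unexplained; the fit is strong.

The coefficient of determination R² is the fraction of the total variation in y that the fitted line accounts for.

Here R² = 0.7801:
- Explained: 78.01% of the variation in y
- Unexplained (residual): 100% − 78.01% = 21.99%
- Rule of thumb (below 0.3 weak; 0.3 to below 0.7 moderate; 0.7 and above strong) → strong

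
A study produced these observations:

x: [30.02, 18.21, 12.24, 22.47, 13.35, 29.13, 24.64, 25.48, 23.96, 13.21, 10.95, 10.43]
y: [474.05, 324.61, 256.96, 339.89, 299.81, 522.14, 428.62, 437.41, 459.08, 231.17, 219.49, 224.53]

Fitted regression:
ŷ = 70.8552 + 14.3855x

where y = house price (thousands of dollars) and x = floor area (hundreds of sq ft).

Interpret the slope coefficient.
An increase of one hundred sq ft in floor area is associated with a 14.3855 thousand dollars increase in predicted house price.

The slope coefficient β₁ = 14.3855 represents the marginal effect of floor area on house price.

Interpretation:
- Floor area up by 1 hundred sq ft → predicted house price increases by 14.3855 thousand dollars
- This is a linear approximation: the same per-unit change is assumed across the whole observed x range

(β₀ = 70.8552 is the fitted value at x = 0 and is not part of the slope interpretation.)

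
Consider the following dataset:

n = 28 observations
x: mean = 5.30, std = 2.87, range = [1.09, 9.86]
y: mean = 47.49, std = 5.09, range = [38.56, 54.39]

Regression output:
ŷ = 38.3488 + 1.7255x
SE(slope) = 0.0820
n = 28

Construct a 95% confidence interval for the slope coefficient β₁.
The 95% CI for β₁ is (1.5569, 1.8941)

Confidence interval for the slope:

The 95% CI for β₁ is: β̂₁ ± t*(α/2, n-2) × SE(β̂₁)

Step 1: Find critical t-value
- Confidence level = 0.95
- Degrees of freedom = n - 2 = 28 - 2 = 26
- t*(α/2, 26) = 2.0555

Step 2: Calculate margin of error
Margin = 2.0555 × 0.0820 = 0.1686

Step 3: Construct interval
CI = 1.7255 ± 0.1686
CI = (1.5569, 1.8941)

Interpretation: intervals built this way capture the true β₁ in 95% of repeated samples; here the plausible range for the per-unit effect of x on y is 1.5569 to 1.8941.
Both endpoints are positive, so the data support a genuinely positive slope at this confidence level.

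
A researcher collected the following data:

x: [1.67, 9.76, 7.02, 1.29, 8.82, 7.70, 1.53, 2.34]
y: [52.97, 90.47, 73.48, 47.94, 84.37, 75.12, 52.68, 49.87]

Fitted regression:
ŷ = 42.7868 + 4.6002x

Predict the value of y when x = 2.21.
ŷ = 52.9532

To predict y for x = 2.21, substitute into the regression equation:

ŷ = 42.7868 + 4.6002 × 2.21
ŷ = 42.7868 + 10.1664
ŷ = 52.9532

This is a point prediction; actual observations scatter around it by roughly the residual standard deviation.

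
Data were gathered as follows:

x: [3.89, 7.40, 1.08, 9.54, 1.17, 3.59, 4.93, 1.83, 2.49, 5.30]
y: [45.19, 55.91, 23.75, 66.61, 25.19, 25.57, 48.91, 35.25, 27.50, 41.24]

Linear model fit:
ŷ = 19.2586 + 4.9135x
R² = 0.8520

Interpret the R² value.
The model explains 85.20% of the variance in y (R² = 0.8520), leaving 14.80% unexplained; the fit is strong.

The coefficient of determination R² is the fraction of the total variation in y that the fitted line accounts for.

Here R² = 0.8520:
- Explained: 85.20% of the variation in y
- Unexplained (residual): 100% − 85.20% = 14.80%
- Rule of thumb (below 0.3 weak; 0.3 to below 0.7 moderate; 0.7 and above strong) → strong

Calculation: R² = 1 − (SS_res / SS_tot), where SS_res is the sum of squared residuals and SS_tot the total sum of squares.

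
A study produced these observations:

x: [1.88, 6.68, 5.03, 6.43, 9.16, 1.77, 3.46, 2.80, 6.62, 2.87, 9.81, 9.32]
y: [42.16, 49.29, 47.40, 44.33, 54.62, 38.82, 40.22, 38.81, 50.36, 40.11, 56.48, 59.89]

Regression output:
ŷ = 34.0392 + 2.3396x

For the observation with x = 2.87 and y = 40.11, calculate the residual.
Residual = -0.6439

The residual is the difference between the actual value and the predicted value:

Residual = y - ŷ

Step 1: Calculate predicted value
ŷ = 34.0392 + 2.3396 × 2.87
ŷ = 40.7539

Step 2: Calculate residual
Residual = 40.11 - 40.7539
Residual = -0.6439

Sign check: y < ŷ, so the point is below the line and the fit overestimates here.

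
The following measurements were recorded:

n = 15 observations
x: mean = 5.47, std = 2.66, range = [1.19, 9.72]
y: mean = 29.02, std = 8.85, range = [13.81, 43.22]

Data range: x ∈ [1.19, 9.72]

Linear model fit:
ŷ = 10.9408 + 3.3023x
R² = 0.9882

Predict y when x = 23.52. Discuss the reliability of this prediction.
ŷ = 88.6109 (extrapolation — x = 23.52 lies outside [1.19, 9.72], so reliability is low).

Prediction calculation:
ŷ = 10.9408 + 3.3023 × 23.52
ŷ = 88.6109

Reliability:
- Data range: x ∈ [1.19, 9.72]
- Prediction point: x = 23.52 is 13.80 units above the observed range → this is EXTRAPOLATION, not interpolation

Why that matters here:
- There are no observations near this x to validate the fitted line there
- Real relationships often flatten, saturate, or turn nonlinear at extremes
- R² describes fit only over the sampled x values; it says nothing about behaviour beyond them

Report the number if required, but flag clearly that it is an extrapolation.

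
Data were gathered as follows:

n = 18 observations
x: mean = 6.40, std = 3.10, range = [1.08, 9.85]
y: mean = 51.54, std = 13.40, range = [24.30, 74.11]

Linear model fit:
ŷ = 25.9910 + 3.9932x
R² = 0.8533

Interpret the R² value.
About 85.33% of the variability in y is accounted for by the regression on x (R² = 0.8533) — a strong linear fit.

R² = 1 − SS_res/SS_tot compares the residual scatter to the total scatter of y about its mean.

Here R² = 0.8533:
- Explained: 85.33% of the variation in y
- Unexplained (residual): 100% − 85.33% = 14.67%
- Rule of thumb (below 0.3 weak; 0.3 to below 0.7 moderate; 0.7 and above strong) → strong

Note: R² never decreases when predictors are added, so it should not be used alone to compare models of different size.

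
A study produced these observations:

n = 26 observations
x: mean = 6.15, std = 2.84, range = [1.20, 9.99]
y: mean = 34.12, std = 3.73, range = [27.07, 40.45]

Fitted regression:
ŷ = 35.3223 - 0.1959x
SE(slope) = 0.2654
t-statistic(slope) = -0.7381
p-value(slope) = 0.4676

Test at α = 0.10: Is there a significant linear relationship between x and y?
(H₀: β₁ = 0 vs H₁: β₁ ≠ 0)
Fail to reject H₀: p-value = 0.4676 ≥ α = 0.10. The linear relationship is not significant at the 10% level.

Hypothesis test for the slope coefficient:

H₀: β₁ = 0 (no linear relationship)
H₁: β₁ ≠ 0 (linear relationship exists)

Test statistic: t = β̂₁ / SE(β̂₁) = -0.1959 / 0.2654 = -0.7381

With df = 24, the two-sided p-value for |t| = 0.7381 is 0.4676.

Decision rule: reject H₀ if p-value < α.
p-value = 0.4676 ≥ α = 0.10 → fail to reject H₀.

Conclusion: the linear association between x and y is not significant at the 10% level.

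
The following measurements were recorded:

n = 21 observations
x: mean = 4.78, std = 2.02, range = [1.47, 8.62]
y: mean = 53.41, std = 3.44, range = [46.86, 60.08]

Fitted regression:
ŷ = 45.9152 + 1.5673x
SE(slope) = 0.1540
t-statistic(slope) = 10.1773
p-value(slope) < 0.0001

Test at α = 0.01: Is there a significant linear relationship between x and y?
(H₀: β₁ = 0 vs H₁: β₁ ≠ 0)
p-value < 0.0001 < α = 0.01, so we reject H₀. The relationship is significant.

Hypothesis test for the slope coefficient:

H₀: β₁ = 0 (no linear relationship)
H₁: β₁ ≠ 0 (linear relationship exists)

Test statistic: t = β̂₁ / SE(β̂₁) = 1.5673 / 0.1540 = 10.1773

The p-value (<0.0001) is the probability, under H₀, of a t-statistic at least as extreme as |t| = 10.1773 (two-sided, df = n − 2 = 19).

Decision rule: reject H₀ if p-value < α.
p-value < 0.0001 < α = 0.01 → reject H₀.

Conclusion: the linear association between x and y is significant at the 1% level.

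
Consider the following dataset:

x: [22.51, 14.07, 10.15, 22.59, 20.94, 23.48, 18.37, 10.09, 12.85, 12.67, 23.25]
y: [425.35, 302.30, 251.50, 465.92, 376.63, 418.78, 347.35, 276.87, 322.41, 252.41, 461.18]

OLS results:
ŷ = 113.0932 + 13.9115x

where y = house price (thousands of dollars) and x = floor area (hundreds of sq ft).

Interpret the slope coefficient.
For each additional hundred sq ft of floor area, predicted house price increases by approximately 13.9115 thousand dollars.

β₁ = 13.9115 is the change in predicted house price (thousand dollars) per additional hundred sq ft of floor area.

Interpretation:
- Floor area up by 1 hundred sq ft → predicted house price increases by 13.9115 thousand dollars
- The effect is assumed constant over the observed range of x (linearity)
- The slope describes association in these data, not necessarily a causal effect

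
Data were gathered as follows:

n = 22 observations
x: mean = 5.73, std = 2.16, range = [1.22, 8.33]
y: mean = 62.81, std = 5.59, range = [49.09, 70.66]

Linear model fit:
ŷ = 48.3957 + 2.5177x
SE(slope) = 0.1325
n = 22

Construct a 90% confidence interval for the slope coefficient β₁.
The 90% CI for β₁ is (2.2892, 2.7462)

Confidence interval for the slope:

The 90% CI for β₁ is: β̂₁ ± t*(α/2, n-2) × SE(β̂₁)

Step 1: Find critical t-value
- Confidence level = 0.9
- Degrees of freedom = n - 2 = 22 - 2 = 20
- t*(α/2, 20) = 1.7247

Step 2: Calculate margin of error
Margin = 1.7247 × 0.1325 = 0.2285

Step 3: Construct interval
CI = 2.5177 ± 0.2285
CI = (2.2892, 2.7462)

Interpretation: each one-unit increase in x is associated with a change in mean y of between 2.2892 and 2.7462, with 90% confidence.
Since 0 is outside the interval, a two-sided test at α = 0.10 would reject H₀: β₁ = 0.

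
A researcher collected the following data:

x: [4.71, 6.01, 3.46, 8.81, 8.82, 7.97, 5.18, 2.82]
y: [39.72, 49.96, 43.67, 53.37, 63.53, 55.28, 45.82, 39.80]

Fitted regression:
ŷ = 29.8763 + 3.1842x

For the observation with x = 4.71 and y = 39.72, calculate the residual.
Residual = -5.1539

The residual is the difference between the actual value and the predicted value:

Residual = y - ŷ

Step 1: Calculate predicted value
ŷ = 29.8763 + 3.1842 × 4.71
ŷ = 44.8739

Step 2: Calculate residual
Residual = 39.72 - 44.8739
Residual = -5.1539

The residual is negative, so the observed y = 39.72 sits below the regression line (the line overestimates it by 5.1539).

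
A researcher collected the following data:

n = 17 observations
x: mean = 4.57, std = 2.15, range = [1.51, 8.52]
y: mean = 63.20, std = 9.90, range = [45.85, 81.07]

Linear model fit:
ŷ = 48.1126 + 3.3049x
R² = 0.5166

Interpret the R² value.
R² = 0.5166 means 51.66% of the variation in y is explained by the linear relationship with x. This indicates a moderate fit.

R² (coefficient of determination) measures the proportion of variance in y explained by the regression model.

Here R² = 0.5166:
- Explained: 51.66% of the variation in y
- Unexplained (residual): 100% − 51.66% = 48.34%
- Rule of thumb (below 0.3 weak; 0.3 to below 0.7 moderate; 0.7 and above strong) → moderate

Equivalently, for simple linear regression R² = r², so |r| = √0.5166 ≈ 0.7187.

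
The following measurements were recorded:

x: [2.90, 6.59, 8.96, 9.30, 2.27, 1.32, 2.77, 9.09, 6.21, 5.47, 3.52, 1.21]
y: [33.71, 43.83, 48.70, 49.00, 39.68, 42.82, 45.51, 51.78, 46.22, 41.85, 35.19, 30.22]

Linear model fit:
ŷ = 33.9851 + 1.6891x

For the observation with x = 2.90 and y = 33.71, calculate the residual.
Residual = -5.1735

The residual is the difference between the actual value and the predicted value:

Residual = y - ŷ

Step 1: Calculate predicted value
ŷ = 33.9851 + 1.6891 × 2.90
ŷ = 38.8835

Step 2: Calculate residual
Residual = 33.71 - 38.8835
Residual = -5.1735

The residual is negative, so the observed y = 33.71 sits below the regression line (the line overestimates it by 5.1735).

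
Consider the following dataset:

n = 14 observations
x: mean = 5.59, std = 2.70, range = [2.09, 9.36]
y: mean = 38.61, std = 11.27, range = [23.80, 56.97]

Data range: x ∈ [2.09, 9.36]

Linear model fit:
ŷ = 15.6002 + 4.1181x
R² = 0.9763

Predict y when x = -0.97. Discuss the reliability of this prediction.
ŷ = 11.6056, but this is extrapolation (below the data range [2.09, 9.36]) and may be unreliable.

Prediction calculation:
ŷ = 15.6002 + 4.1181 × (-0.97)
ŷ = 11.6056

Reliability:
- Data range: x ∈ [2.09, 9.36]
- Prediction point: x = -0.97 is 3.06 units below the observed range → this is EXTRAPOLATION, not interpolation

Why that matters here:
- The linear relationship may not hold outside the observed range
- Real relationships often flatten, saturate, or turn nonlinear at extremes
- The standard error of prediction grows with (x − x̄)², and x = -0.97 is far from x̄ = 5.59

A defensible statement: 'if the linear trend continued to x = -0.97, y would be about 11.6056' — the premise is untested.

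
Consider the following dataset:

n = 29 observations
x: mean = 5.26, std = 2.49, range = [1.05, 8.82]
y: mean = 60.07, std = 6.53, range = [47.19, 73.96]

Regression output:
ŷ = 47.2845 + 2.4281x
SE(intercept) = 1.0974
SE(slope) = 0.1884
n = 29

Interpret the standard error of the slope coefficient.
SE(slope) = 0.1884 measures the uncertainty in the estimated slope. The coefficient is estimated precisely (SE/|β̂₁| = 7.8%).

SE(β̂₁) = s / √Sxx, where s is the residual standard deviation and Sxx = Σ(x − x̄)². It is the yardstick for how far β̂₁ = 2.4281 could plausibly be from the true slope.

Relative precision:
- SE / |β̂₁| = 0.1884 / 2.4281 = 7.8%
- Rule of thumb (under 20%: precise; 20% to under 50%: moderately precise; 50% or more: imprecise) → precise

Rough 95% range (±2 SE): 2.4281 ± 0.3768 → (2.0513, 2.8049).

What drives SE(β̂₁): more residual scatter → larger SE; larger n (here n = 29) → smaller SE; wider spread of x values → smaller SE.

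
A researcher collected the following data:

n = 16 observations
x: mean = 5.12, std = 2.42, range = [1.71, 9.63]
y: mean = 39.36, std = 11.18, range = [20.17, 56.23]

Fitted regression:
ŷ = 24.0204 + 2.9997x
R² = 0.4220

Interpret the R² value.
About 42.20% of the variability in y is accounted for by the regression on x (R² = 0.4220) — a moderate linear fit.

R² = 1 − SS_res/SS_tot compares the residual scatter to the total scatter of y about its mean.

Here R² = 0.4220:
- Explained: 42.20% of the variation in y
- Unexplained (residual): 100% − 42.20% = 57.80%
- Rule of thumb (below 0.3 weak; 0.3 to below 0.7 moderate; 0.7 and above strong) → moderate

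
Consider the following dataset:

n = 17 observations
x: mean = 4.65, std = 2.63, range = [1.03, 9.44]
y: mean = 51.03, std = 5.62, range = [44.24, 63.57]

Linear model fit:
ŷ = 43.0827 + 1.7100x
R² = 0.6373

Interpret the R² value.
About 63.73% of the variability in y is accounted for by the regression on x (R² = 0.6373) — a moderate linear fit.

R² = 1 − SS_res/SS_tot compares the residual scatter to the total scatter of y about its mean.

Here R² = 0.6373:
- Explained: 63.73% of the variation in y
- Unexplained (residual): 100% − 63.73% = 36.27%
- Rule of thumb (below 0.3 weak; 0.3 to below 0.7 moderate; 0.7 and above strong) → moderate

Calculation: R² = 1 − (SS_res / SS_tot), where SS_res is the sum of squared residuals and SS_tot the total sum of squares.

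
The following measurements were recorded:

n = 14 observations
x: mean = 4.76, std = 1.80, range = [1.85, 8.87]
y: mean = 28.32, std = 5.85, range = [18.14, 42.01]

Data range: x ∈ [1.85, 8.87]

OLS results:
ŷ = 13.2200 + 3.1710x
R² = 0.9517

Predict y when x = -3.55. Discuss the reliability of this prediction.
ŷ = 1.9630, but this is extrapolation (below the data range [1.85, 8.87]) and may be unreliable.

Prediction calculation:
ŷ = 13.2200 + 3.1710 × (-3.55)
ŷ = 1.9630

Reliability:
- Data range: x ∈ [1.85, 8.87]
- Prediction point: x = -3.55 is 5.40 units below the observed range → this is EXTRAPOLATION, not interpolation

Why that matters here:
- R² describes fit only over the sampled x values; it says nothing about behaviour beyond them
- There are no observations near this x to validate the fitted line there

The R² = 0.9517 only validates the fit within [1.85, 8.87]; treat ŷ = 1.9630 with caution.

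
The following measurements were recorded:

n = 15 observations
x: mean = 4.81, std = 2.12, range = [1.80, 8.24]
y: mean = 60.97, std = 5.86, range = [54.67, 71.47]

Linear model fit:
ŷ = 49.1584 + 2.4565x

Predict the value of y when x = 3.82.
ŷ = 58.5422

Plug x = 3.82 into the fitted line:

ŷ = 49.1584 + 2.4565 × 3.82
ŷ = 49.1584 + 9.3838
ŷ = 58.5422

This is the fitted mean response at that x — an individual observation would come with a wider prediction interval.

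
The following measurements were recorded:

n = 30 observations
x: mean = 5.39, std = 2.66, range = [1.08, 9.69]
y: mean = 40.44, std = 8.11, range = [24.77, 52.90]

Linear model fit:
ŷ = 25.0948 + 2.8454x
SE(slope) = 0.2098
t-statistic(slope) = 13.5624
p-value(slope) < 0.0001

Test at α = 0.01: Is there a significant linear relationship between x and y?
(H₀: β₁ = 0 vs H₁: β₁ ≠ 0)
Reject H₀: p-value < 0.0001 < α = 0.01. The linear relationship is significant at the 1% level.

Hypothesis test for the slope coefficient:

H₀: β₁ = 0 (no linear relationship)
H₁: β₁ ≠ 0 (linear relationship exists)

Test statistic: t = β̂₁ / SE(β̂₁) = 2.8454 / 0.2098 = 13.5624

The p-value (<0.0001) is the probability, under H₀, of a t-statistic at least as extreme as |t| = 13.5624 (two-sided, df = n − 2 = 28).

Decision rule: reject H₀ if p-value < α.
p-value < 0.0001 < α = 0.01 → reject H₀.

There is sufficient evidence at the 1% significance level to conclude that a linear relationship exists between x and y.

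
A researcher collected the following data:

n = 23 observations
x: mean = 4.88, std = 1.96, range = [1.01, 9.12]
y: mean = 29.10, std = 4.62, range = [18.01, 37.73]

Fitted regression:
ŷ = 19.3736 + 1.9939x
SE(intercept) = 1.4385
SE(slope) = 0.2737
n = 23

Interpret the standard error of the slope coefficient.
SE(β̂₁) = 0.2737 is the estimated standard deviation of the slope estimate across repeated samples; relative to β̂₁ = 1.9939 that is 13.7%, a precise estimate.

What SE measures:
- The standard error quantifies the sampling variability of the coefficient estimate
- It is the estimated standard deviation of β̂₁ across hypothetical repeated samples of the same size
- Smaller SE → more precise estimate

Relative precision:
- SE / |β̂₁| = 0.2737 / 1.9939 = 13.7%
- Rule of thumb (under 20%: precise; 20% to under 50%: moderately precise; 50% or more: imprecise) → precise

Link to interval estimation: a confidence interval for β₁ is β̂₁ ± t* × 0.2737, so SE sets the half-width per unit of t*.

What drives SE(β̂₁): more residual scatter → larger SE; wider spread of x values → smaller SE; larger n (here n = 23) → smaller SE.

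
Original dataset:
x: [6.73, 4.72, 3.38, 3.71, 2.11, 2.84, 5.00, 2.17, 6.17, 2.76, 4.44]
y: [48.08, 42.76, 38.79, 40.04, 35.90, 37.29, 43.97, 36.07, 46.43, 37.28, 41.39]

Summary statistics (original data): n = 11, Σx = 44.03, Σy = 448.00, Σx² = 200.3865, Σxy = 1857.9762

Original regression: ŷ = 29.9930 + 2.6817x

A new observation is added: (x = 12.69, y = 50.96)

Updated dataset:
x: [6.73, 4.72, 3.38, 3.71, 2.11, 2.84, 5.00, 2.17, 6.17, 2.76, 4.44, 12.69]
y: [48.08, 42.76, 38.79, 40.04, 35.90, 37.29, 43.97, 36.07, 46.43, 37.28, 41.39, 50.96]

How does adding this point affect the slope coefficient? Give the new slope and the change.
New slope β₁ = 1.5670 versus 2.6817 before: a change of -1.1147 (-41.6%).

x = 12.69 lies well outside the original x-range [2.11, 6.73] (x̄ ≈ 4.00), so this observation has high leverage and can move the slope substantially.

Step 1: Update the sums with the new point (n goes from 11 to 12)
Σx  = 44.03 + 12.69 = 56.72
Σy  = 448.00 + 50.96 = 498.96
Σx² = 200.3865 + 12.69² = 200.3865 + 161.0361 = 361.4226
Σxy = 1857.9762 + 12.69×50.96 = 1857.9762 + 646.6824 = 2504.6586

Step 2: Recompute the slope with b₁ = (nΣxy − ΣxΣy) / (nΣx² − (Σx)²)
Numerator   = 12×2504.6586 − 56.72×498.96 = 30055.9032 − 28301.0112 = 1754.8920
Denominator = 12×361.4226 − 56.72² = 4337.0712 − 3217.1584 = 1119.9128
b₁(new) = 1754.8920 / 1119.9128 = 1.5670

(Same formula on the original sums: (11×1857.9762 − 44.03×448.00) / (11×200.3865 − 44.03²) = 712.2982 / 265.6106 = 2.6817, matching the given fit.)

Step 3: Change in slope
Δβ₁ = 1.5670 − 2.6817 = -1.1147
Relative change = -1.1147 / 2.6817 × 100% = -41.6%
→ the slope decreases when the point is added.

Because the point sits below the extension of the original line at a high-leverage x, it tilts the fit down.
In practice: examine leverage (hᵢ) and Cook's distance rather than deleting it automatically.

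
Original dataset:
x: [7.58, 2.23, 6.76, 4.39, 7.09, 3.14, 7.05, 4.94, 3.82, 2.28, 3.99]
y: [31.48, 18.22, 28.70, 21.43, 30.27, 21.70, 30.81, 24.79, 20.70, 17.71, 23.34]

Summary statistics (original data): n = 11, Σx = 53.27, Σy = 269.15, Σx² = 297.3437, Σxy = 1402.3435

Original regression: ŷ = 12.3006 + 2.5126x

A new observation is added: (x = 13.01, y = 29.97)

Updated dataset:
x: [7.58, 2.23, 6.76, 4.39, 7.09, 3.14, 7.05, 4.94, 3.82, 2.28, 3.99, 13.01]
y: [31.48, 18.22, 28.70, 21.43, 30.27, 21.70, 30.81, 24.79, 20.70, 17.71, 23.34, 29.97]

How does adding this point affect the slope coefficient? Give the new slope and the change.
Adding the point moves β₁ from 2.5126 to 1.3939, i.e. it decreases by 1.1187 (-44.5%).

x = 13.01 lies well outside the original x-range [2.23, 7.58] (x̄ ≈ 4.84), so this observation has high leverage and can move the slope substantially.

Step 1: Update the sums with the new point (n goes from 11 to 12)
Σx  = 53.27 + 13.01 = 66.28
Σy  = 269.15 + 29.97 = 299.12
Σx² = 297.3437 + 13.01² = 297.3437 + 169.2601 = 466.6038
Σxy = 1402.3435 + 13.01×29.97 = 1402.3435 + 389.9097 = 1792.2532

Step 2: Recompute the slope with b₁ = (nΣxy − ΣxΣy) / (nΣx² − (Σx)²)
Numerator   = 12×1792.2532 − 66.28×299.12 = 21507.0384 − 19825.6736 = 1681.3648
Denominator = 12×466.6038 − 66.28² = 5599.2456 − 4393.0384 = 1206.2072
b₁(new) = 1681.3648 / 1206.2072 = 1.3939

(Same formula on the original sums: (11×1402.3435 − 53.27×269.15) / (11×297.3437 − 53.27²) = 1088.1580 / 433.0878 = 2.5126, matching the given fit.)

Step 3: Change in slope
Δβ₁ = 1.3939 − 2.5126 = -1.1187
Relative change = -1.1187 / 2.5126 × 100% = -44.5%
→ the slope decreases when the point is added.

A high-leverage point only changes the slope if it is off the original line; here y = 29.97 is below the original trend, so the slope decreases.
In practice: examine leverage (hᵢ) and Cook's distance rather than deleting it automatically.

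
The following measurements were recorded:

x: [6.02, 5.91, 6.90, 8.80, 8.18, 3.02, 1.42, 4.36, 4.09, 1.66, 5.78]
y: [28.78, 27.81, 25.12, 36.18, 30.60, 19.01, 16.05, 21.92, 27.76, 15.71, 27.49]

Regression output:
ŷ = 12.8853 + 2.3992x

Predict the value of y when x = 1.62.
ŷ = 16.7720

To predict y for x = 1.62, substitute into the regression equation:

ŷ = 12.8853 + 2.3992 × 1.62
ŷ = 12.8853 + 3.8867
ŷ = 16.7720

This is the fitted mean response at that x — an individual observation would come with a wider prediction interval.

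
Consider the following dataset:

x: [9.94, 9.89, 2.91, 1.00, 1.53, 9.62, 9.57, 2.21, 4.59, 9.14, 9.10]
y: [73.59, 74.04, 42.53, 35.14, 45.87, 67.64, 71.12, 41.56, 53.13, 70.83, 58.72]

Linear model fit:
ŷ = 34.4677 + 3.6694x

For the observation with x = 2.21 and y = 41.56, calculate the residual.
Residual = -1.0171

The residual is the difference between the actual value and the predicted value:

Residual = y - ŷ

Step 1: Calculate predicted value
ŷ = 34.4677 + 3.6694 × 2.21
ŷ = 42.5771

Step 2: Calculate residual
Residual = 41.56 - 42.5771
Residual = -1.0171

Interpretation: the model overestimates the actual value by 1.0171 at this point (negative residual → observation lies below the fitted line).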